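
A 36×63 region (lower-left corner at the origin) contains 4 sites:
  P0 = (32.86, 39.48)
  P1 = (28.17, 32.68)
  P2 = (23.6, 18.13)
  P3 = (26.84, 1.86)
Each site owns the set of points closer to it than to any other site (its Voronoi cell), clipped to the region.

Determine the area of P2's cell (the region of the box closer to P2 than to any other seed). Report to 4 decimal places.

Area of P2's cell: 695.6777

1. box [0,36]×[0,63]: [(0, 0) (36, 0) (36, 63) (0, 63)]
2. ⊥bis P2·P0 via (28.23,28.805): [(0, 41.049) (0, 0) (36, 0) (36, 25.435)]  |A|=1196.7117
3. ⊥bis P2·P1 via (25.885,25.405): [(0, 33.5352) (0, 0) (36, 0) (36, 22.228)]  |A|=1003.7374
4. ⊥bis P2·P3 via (25.22,9.995): [(0, 33.5352) (0, 4.9727) (36, 12.1417) (36, 22.228)]  |A|=695.6777
5. canonical 4-gon: [(0, 33.5352) (0, 4.9727) (36, 12.1417) (36, 22.228)]
6. shoelace: 695.6777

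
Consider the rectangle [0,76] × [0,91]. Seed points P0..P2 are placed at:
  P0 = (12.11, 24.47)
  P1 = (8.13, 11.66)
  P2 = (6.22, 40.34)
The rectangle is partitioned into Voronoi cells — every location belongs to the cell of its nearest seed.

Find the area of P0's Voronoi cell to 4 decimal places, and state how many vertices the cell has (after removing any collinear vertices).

1. box [0,76]×[0,91]: [(0, 0) (76, 0) (76, 91) (0, 91)]
2. ⊥bis P0·P1 via (10.12,18.065): [(0, 21.2092) (68.2639, 0) (76, 0) (76, 91) (0, 91)]  |A|=6192.0878
3. ⊥bis P0·P2 via (9.165,32.405): [(0, 29.0035) (0, 21.2092) (68.2639, 0) (76, 0) (76, 57.2102)]  |A|=2552.2074
4. canonical 5-gon: [(0, 29.0035) (0, 21.2092) (68.2639, 0) (76, 0) (76, 57.2102)]
5. shoelace: 2552.2074

Area of P0's cell: 2552.2074 (5 vertices)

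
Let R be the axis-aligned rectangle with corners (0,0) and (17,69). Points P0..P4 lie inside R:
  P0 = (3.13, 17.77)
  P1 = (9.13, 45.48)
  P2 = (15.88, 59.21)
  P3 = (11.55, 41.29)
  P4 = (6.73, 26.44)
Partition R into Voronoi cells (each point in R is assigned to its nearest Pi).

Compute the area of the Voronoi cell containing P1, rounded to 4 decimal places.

1. box [0,17]×[0,69]: [(0, 0) (17, 0) (17, 69) (0, 69)]
2. ⊥bis P1·P0 via (6.13,31.625): [(0, 32.9523) (17, 29.2713) (17, 69) (0, 69)]  |A|=644.0989
3. ⊥bis P1·P2 via (12.505,52.345): [(0, 58.4928) (0, 32.9523) (17, 29.2713) (17, 50.1351)]  |A|=394.4362
4. ⊥bis P1·P3 via (10.34,43.385): [(0, 58.4928) (0, 37.413) (17, 47.2316) (17, 50.1351)]  |A|=203.8585
5. ⊥bis P1·P4 via (7.93,35.96): [(0, 58.4928) (0, 37.413) (17, 47.2316) (17, 50.1351)]  |A|=203.8585
6. canonical 4-gon: [(0, 58.4928) (0, 37.413) (17, 47.2316) (17, 50.1351)]
7. shoelace: 203.8585

Area of P1's cell: 203.8585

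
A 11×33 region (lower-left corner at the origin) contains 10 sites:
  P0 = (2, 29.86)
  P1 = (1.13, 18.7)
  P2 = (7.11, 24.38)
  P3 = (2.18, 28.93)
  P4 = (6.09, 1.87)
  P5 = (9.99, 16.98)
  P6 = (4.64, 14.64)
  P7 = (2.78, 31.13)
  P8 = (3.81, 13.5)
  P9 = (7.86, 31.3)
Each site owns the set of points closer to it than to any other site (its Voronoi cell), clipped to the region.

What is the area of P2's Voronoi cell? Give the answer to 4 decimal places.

Area of P2's cell: 52.4947

1. box [0,11]×[0,33]: [(0, 0) (11, 0) (11, 33) (0, 33)]
2. ⊥bis P2·P0 via (4.555,27.12): [(0, 22.8725) (0, 0) (11, 0) (11, 33) (10.8608, 33)]  |A|=308.0041
3. ⊥bis P2·P1 via (4.12,21.54): [(1.5137, 24.284) (11, 14.2966) (11, 33) (10.8608, 33)]  |A|=89.3202
4. ⊥bis P2·P3 via (4.645,26.655): [(8.2794, 30.593) (1.992, 23.7804) (11, 14.2966) (11, 33) (10.8608, 33)]  |A|=86.1077
5. ⊥bis P2·P4 via (6.6,13.125): [(8.2794, 30.593) (1.992, 23.7804) (11, 14.2966) (11, 33) (10.8608, 33)]  |A|=86.1077
6. ⊥bis P2·P5 via (8.55,20.68): [(8.2794, 30.593) (1.992, 23.7804) (5.912, 19.6533) (11, 21.6335) (11, 33) (10.8608, 33)]  |A|=67.4428
7. ⊥bis P2·P6 via (5.875,19.51): [(8.2794, 30.593) (1.992, 23.7804) (5.912, 19.6533) (11, 21.6335) (11, 33) (10.8608, 33)]  |A|=67.4428
8. ⊥bis P2·P7 via (4.945,27.755): [(6.6981, 28.8796) (1.992, 23.7804) (5.912, 19.6533) (11, 21.6335) (11, 31.6392)]  |A|=63.9206
9. ⊥bis P2·P8 via (5.46,18.94): [(6.6981, 28.8796) (1.992, 23.7804) (5.912, 19.6533) (11, 21.6335) (11, 31.6392)]  |A|=63.9206
10. ⊥bis P2·P9 via (7.485,27.84): [(5.8975, 28.0121) (1.992, 23.7804) (5.912, 19.6533) (11, 21.6335) (11, 27.459)]  |A|=52.4947
11. canonical 5-gon: [(5.8975, 28.0121) (1.992, 23.7804) (5.912, 19.6533) (11, 21.6335) (11, 27.459)]
12. shoelace: 52.4947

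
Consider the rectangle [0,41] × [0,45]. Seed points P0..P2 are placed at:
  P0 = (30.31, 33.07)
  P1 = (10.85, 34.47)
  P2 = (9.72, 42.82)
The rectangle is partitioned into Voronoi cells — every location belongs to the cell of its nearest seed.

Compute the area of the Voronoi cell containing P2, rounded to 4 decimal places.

1. box [0,41]×[0,45]: [(0, 0) (41, 0) (41, 45) (0, 45)]
2. ⊥bis P2·P0 via (20.015,37.945): [(0, 0) (2.0469, 0) (23.3558, 45) (0, 45)]  |A|=571.5592
3. ⊥bis P2·P1 via (10.285,38.645): [(0, 37.2531) (21.0354, 40.0998) (23.3558, 45) (0, 45)]  |A|=138.7026
4. canonical 4-gon: [(0, 37.2531) (21.0354, 40.0998) (23.3558, 45) (0, 45)]
5. shoelace: 138.7026

Area of P2's cell: 138.7026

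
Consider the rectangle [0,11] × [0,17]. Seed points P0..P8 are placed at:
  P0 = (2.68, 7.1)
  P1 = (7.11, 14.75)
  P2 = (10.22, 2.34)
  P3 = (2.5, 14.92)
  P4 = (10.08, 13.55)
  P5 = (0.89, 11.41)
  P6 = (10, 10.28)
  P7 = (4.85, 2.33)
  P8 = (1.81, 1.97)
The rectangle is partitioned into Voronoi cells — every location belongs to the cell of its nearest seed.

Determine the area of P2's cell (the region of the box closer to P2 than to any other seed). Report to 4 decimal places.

Area of P2's cell: 21.7924

1. box [0,11]×[0,17]: [(0, 0) (11, 0) (11, 17) (0, 17)]
2. ⊥bis P2·P0 via (6.45,4.72): [(3.4703, 0) (11, 0) (11, 11.9274)]  |A|=44.9049
3. ⊥bis P2·P1 via (8.665,8.545): [(8.9023, 8.6045) (3.4703, 0) (11, 0) (11, 9.1302)]  |A|=41.971
4. ⊥bis P2·P3 via (6.36,8.63): [(8.9023, 8.6045) (3.4703, 0) (11, 0) (11, 9.1302)]  |A|=41.971
5. ⊥bis P2·P4 via (10.15,7.945): [(8.4727, 7.9241) (3.4703, 0) (11, 0) (11, 7.9556)]  |A|=39.8861
6. ⊥bis P2·P5 via (5.555,6.875): [(8.4727, 7.9241) (3.4703, 0) (11, 0) (11, 7.9556)]  |A|=39.8861
7. ⊥bis P2·P6 via (10.11,6.31): [(7.4065, 6.2351) (3.4703, 0) (11, 0) (11, 6.3347)]  |A|=34.8562
8. ⊥bis P2·P7 via (7.535,2.335): [(7.5277, 6.2385) (7.5393, 0) (11, 0) (11, 6.3347)]  |A|=21.7924
9. ⊥bis P2·P8 via (6.015,2.155): [(7.5277, 6.2385) (7.5393, 0) (11, 0) (11, 6.3347)]  |A|=21.7924
10. canonical 4-gon: [(7.5277, 6.2385) (7.5393, 0) (11, 0) (11, 6.3347)]
11. shoelace: 21.7924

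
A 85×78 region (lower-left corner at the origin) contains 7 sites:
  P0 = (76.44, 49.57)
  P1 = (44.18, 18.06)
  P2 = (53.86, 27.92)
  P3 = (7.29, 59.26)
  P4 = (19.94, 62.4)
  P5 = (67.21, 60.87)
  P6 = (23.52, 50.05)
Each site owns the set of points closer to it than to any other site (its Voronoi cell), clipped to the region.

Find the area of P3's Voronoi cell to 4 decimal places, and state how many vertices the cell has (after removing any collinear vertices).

Area of P3's cell: 495.0443 (4 vertices)

1. box [0,85]×[0,78]: [(0, 0) (85, 0) (85, 78) (0, 78)]
2. ⊥bis P3·P0 via (41.865,54.415): [(0, 0) (34.2398, 0) (45.17, 78) (0, 78)]  |A|=3096.9817
3. ⊥bis P3·P1 via (25.735,38.66): [(0, 15.6172) (41.6547, 52.9143) (45.17, 78) (0, 78)]  |A|=1865.8288
4. ⊥bis P3·P2 via (30.575,43.59): [(0, 15.6172) (29.5653, 42.0896) (42.9183, 61.9317) (45.17, 78) (0, 78)]  |A|=1818.1605
5. ⊥bis P3·P4 via (13.615,60.83): [(0, 15.6172) (20.3213, 33.8126) (9.353, 78) (0, 78)]  |A|=840.4928
6. ⊥bis P3·P5 via (37.25,60.065): [(0, 15.6172) (20.3213, 33.8126) (9.353, 78) (0, 78)]  |A|=840.4928
7. ⊥bis P3·P6 via (15.405,54.655): [(0, 27.5081) (15.226, 54.3396) (9.353, 78) (0, 78)]  |A|=495.0443
8. canonical 4-gon: [(0, 27.5081) (15.226, 54.3396) (9.353, 78) (0, 78)]
9. shoelace: 495.0443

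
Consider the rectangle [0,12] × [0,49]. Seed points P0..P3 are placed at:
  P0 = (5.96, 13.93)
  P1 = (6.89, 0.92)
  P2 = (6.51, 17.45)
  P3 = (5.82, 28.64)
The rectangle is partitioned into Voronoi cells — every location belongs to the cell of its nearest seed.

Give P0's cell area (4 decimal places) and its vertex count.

Area of P0's cell: 99.9852 (4 vertices)

1. box [0,12]×[0,49]: [(0, 0) (12, 0) (12, 49) (0, 49)]
2. ⊥bis P0·P1 via (6.425,7.425): [(0, 6.9657) (12, 7.8235) (12, 49) (0, 49)]  |A|=499.2646
3. ⊥bis P0·P2 via (6.235,15.69): [(0, 16.6642) (0, 6.9657) (12, 7.8235) (12, 14.7892)]  |A|=99.9852
4. ⊥bis P0·P3 via (5.89,21.285): [(0, 16.6642) (0, 6.9657) (12, 7.8235) (12, 14.7892)]  |A|=99.9852
5. canonical 4-gon: [(0, 16.6642) (0, 6.9657) (12, 7.8235) (12, 14.7892)]
6. shoelace: 99.9852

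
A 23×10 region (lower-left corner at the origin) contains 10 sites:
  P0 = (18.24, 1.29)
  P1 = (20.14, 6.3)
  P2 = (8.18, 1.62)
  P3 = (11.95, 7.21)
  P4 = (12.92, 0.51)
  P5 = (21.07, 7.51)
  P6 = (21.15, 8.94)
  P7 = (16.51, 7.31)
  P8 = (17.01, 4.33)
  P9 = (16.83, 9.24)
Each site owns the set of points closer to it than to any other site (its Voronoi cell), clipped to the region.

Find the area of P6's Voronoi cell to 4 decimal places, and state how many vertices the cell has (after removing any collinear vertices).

1. box [0,23]×[0,10]: [(0, 0) (23, 0) (23, 10) (0, 10)]
2. ⊥bis P6·P0 via (19.695,5.115): [(23, 3.8578) (23, 10) (6.853, 10)]  |A|=49.5891
3. ⊥bis P6·P1 via (20.645,7.62): [(23, 6.719) (23, 10) (14.424, 10)]  |A|=14.0688
4. ⊥bis P6·P2 via (14.665,5.28): [(23, 6.719) (23, 10) (14.424, 10)]  |A|=14.0688
5. ⊥bis P6·P3 via (16.55,8.075): [(16.3248, 9.2728) (23, 6.719) (23, 10) (16.188, 10)]  |A|=13.4274
6. ⊥bis P6·P4 via (17.035,4.725): [(16.3248, 9.2728) (23, 6.719) (23, 10) (16.188, 10)]  |A|=13.4274
7. ⊥bis P6·P5 via (21.11,8.225): [(16.3248, 9.2728) (18.7131, 8.3591) (23, 8.1193) (23, 10) (16.188, 10)]  |A|=10.4261
8. ⊥bis P6·P7 via (18.83,8.125): [(18.7485, 8.3571) (23, 8.1193) (23, 10) (18.1713, 10)]  |A|=7.9645
9. ⊥bis P6·P8 via (19.08,6.635): [(18.7485, 8.3571) (23, 8.1193) (23, 10) (18.1713, 10)]  |A|=7.9645
10. ⊥bis P6·P9 via (18.99,9.09): [(18.9384, 8.3465) (23, 8.1193) (23, 10) (19.0532, 10)]  |A|=7.0825
11. canonical 4-gon: [(18.9384, 8.3465) (23, 8.1193) (23, 10) (19.0532, 10)]
12. shoelace: 7.0825

Area of P6's cell: 7.0825 (4 vertices)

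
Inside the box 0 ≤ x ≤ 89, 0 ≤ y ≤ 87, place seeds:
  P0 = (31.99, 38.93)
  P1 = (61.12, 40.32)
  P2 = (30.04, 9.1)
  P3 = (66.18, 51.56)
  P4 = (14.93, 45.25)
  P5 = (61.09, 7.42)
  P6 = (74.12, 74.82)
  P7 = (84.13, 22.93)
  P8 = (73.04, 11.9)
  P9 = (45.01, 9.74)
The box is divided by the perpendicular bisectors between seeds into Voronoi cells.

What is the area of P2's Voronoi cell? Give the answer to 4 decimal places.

Area of P2's cell: 858.1355

1. box [0,89]×[0,87]: [(0, 0) (89, 0) (89, 87) (0, 87)]
2. ⊥bis P2·P0 via (31.015,24.015): [(0, 26.0425) (0, 0) (89, 0) (89, 20.2245)]  |A|=2058.8797
3. ⊥bis P2·P1 via (45.58,24.71): [(47.3508, 22.9471) (0, 26.0425) (0, 0) (70.4013, 0)]  |A|=1424.3196
4. ⊥bis P2·P3 via (48.11,30.33): [(47.3508, 22.9471) (0, 26.0425) (0, 0) (70.4013, 0)]  |A|=1424.3196
5. ⊥bis P2·P4 via (22.485,27.175): [(47.3508, 22.9471) (17.1009, 24.9246) (0, 17.7767) (0, 0) (70.4013, 0)]  |A|=1353.6435
6. ⊥bis P2·P5 via (45.565,8.26): [(46.3632, 23.0117) (17.1009, 24.9246) (0, 17.7767) (0, 0) (45.1181, 0)]  |A|=1052.1508
7. ⊥bis P2·P6 via (52.08,41.96): [(46.3632, 23.0117) (17.1009, 24.9246) (0, 17.7767) (0, 0) (45.1181, 0)]  |A|=1052.1508
8. ⊥bis P2·P7 via (57.085,16.015): [(46.3632, 23.0117) (17.1009, 24.9246) (0, 17.7767) (0, 0) (45.1181, 0)]  |A|=1052.1508
9. ⊥bis P2·P8 via (51.54,10.5): [(46.3632, 23.0117) (17.1009, 24.9246) (0, 17.7767) (0, 0) (45.1181, 0)]  |A|=1052.1508
10. ⊥bis P2·P9 via (37.525,9.42): [(36.9175, 23.6291) (17.1009, 24.9246) (0, 17.7767) (0, 0) (37.9277, 0)]  |A|=858.1355
11. canonical 5-gon: [(36.9175, 23.6291) (17.1009, 24.9246) (0, 17.7767) (0, 0) (37.9277, 0)]
12. shoelace: 858.1355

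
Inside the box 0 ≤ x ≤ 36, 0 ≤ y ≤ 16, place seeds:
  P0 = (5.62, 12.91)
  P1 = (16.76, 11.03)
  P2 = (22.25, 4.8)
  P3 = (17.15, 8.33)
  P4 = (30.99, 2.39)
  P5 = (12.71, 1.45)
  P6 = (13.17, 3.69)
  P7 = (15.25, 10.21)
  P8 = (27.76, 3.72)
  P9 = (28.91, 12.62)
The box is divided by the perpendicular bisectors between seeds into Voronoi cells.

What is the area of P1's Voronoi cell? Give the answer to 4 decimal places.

1. box [0,36]×[0,16]: [(0, 0) (36, 0) (36, 16) (0, 16)]
2. ⊥bis P1·P0 via (11.19,11.97): [(9.1699, 0) (36, 0) (36, 16) (11.8701, 16)]  |A|=407.6797
3. ⊥bis P1·P2 via (19.505,7.915): [(9.1699, 0) (10.5231, 0) (28.6798, 16) (11.8701, 16)]  |A|=145.303
4. ⊥bis P1·P3 via (16.955,9.68): [(10.6498, 8.7693) (22.4005, 10.4666) (28.6798, 16) (11.8701, 16)]  |A|=87.955
5. ⊥bis P1·P4 via (23.875,6.71): [(10.6498, 8.7693) (22.4005, 10.4666) (28.6798, 16) (11.8701, 16)]  |A|=87.955
6. ⊥bis P1·P5 via (14.735,6.24): [(10.6498, 8.7693) (22.4005, 10.4666) (28.6798, 16) (11.8701, 16)]  |A|=87.955
7. ⊥bis P1·P6 via (14.965,7.36): [(10.7592, 9.4171) (11.7568, 8.9291) (22.4005, 10.4666) (28.6798, 16) (11.8701, 16)]  |A|=87.6052
8. ⊥bis P1·P7 via (16.005,10.62): [(16.5474, 9.6211) (22.4005, 10.4666) (28.6798, 16) (13.0834, 16)]  |A|=63.283
9. ⊥bis P1·P8 via (22.26,7.375): [(16.5474, 9.6211) (22.4005, 10.4666) (27.0193, 14.5368) (27.9917, 16) (13.0834, 16)]  |A|=62.7796
10. ⊥bis P1·P9 via (22.835,11.825): [(16.5474, 9.6211) (22.4005, 10.4666) (22.9495, 10.9503) (22.2886, 16) (13.0834, 16)]  |A|=47.1464
11. canonical 5-gon: [(16.5474, 9.6211) (22.4005, 10.4666) (22.9495, 10.9503) (22.2886, 16) (13.0834, 16)]
12. shoelace: 47.1464

Area of P1's cell: 47.1464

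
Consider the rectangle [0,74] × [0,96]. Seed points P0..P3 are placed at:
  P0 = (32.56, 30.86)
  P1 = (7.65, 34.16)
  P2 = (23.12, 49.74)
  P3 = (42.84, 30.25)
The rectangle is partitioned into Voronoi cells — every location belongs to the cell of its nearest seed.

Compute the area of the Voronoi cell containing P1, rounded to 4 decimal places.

1. box [0,74]×[0,96]: [(0, 0) (74, 0) (74, 96) (0, 96)]
2. ⊥bis P1·P0 via (20.105,32.51): [(0, 0) (15.7982, 0) (28.516, 96) (0, 96)]  |A|=2127.0785
3. ⊥bis P1·P2 via (15.385,41.95): [(0, 57.2264) (0, 0) (15.7982, 0) (20.6615, 36.7108)]  |A|=881.1729
4. ⊥bis P1·P3 via (25.245,32.205): [(0, 57.2264) (0, 0) (15.7982, 0) (20.6615, 36.7108)]  |A|=881.1729
5. canonical 4-gon: [(0, 57.2264) (0, 0) (15.7982, 0) (20.6615, 36.7108)]
6. shoelace: 881.1729

Area of P1's cell: 881.1729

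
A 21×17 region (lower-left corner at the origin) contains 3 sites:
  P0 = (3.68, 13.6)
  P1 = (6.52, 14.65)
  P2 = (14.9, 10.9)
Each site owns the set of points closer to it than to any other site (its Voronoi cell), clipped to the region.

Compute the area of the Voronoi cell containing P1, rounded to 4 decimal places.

Area of P1's cell: 44.8692

1. box [0,21]×[0,17]: [(0, 0) (21, 0) (21, 17) (0, 17)]
2. ⊥bis P1·P0 via (5.1,14.125): [(10.3223, 0) (21, 0) (21, 17) (4.0371, 17)]  |A|=234.9457
3. ⊥bis P1·P2 via (10.71,12.775): [(7.9114, 6.521) (12.6007, 17) (4.0371, 17)]  |A|=44.8692
4. canonical 3-gon: [(7.9114, 6.521) (12.6007, 17) (4.0371, 17)]
5. shoelace: 44.8692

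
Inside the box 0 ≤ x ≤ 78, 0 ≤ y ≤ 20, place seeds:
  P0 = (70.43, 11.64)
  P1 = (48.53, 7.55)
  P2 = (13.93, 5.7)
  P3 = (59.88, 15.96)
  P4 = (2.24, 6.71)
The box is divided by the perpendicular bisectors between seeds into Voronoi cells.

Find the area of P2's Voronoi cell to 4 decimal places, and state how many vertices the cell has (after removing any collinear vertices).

1. box [0,78]×[0,20]: [(0, 0) (78, 0) (78, 20) (0, 20)]
2. ⊥bis P2·P0 via (42.18,8.67): [(0, 0) (43.0915, 0) (40.9888, 20) (0, 20)]  |A|=840.8035
3. ⊥bis P2·P1 via (31.23,6.625): [(0, 0) (31.5842, 0) (30.5149, 20) (0, 20)]  |A|=620.9909
4. ⊥bis P2·P3 via (36.905,10.83): [(0, 0) (31.5842, 0) (30.5149, 20) (0, 20)]  |A|=620.9909
5. ⊥bis P2·P4 via (8.085,6.205): [(7.5489, 0) (31.5842, 0) (30.5149, 20) (9.2769, 20)]  |A|=452.7332
6. canonical 4-gon: [(7.5489, 0) (31.5842, 0) (30.5149, 20) (9.2769, 20)]
7. shoelace: 452.7332

Area of P2's cell: 452.7332 (4 vertices)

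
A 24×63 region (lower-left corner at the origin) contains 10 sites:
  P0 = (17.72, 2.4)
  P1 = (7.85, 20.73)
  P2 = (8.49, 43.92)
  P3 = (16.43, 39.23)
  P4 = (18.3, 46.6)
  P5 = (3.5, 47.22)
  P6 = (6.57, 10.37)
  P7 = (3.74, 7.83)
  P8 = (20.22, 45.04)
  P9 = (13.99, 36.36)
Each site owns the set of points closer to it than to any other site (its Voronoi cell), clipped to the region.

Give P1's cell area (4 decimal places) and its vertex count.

1. box [0,24]×[0,63]: [(0, 0) (24, 0) (24, 63) (0, 63)]
2. ⊥bis P1·P0 via (12.785,11.565): [(0, 4.6808) (24, 17.6038) (24, 63) (0, 63)]  |A|=1244.5846
3. ⊥bis P1·P2 via (8.17,32.325): [(0, 32.5505) (0, 4.6808) (24, 17.6038) (24, 31.8881)]  |A|=505.8478
4. ⊥bis P1·P3 via (12.14,29.98): [(7.015, 32.3569) (0, 32.5505) (0, 4.6808) (24, 17.6038) (24, 24.4795)]  |A|=442.9304
5. ⊥bis P1·P4 via (13.075,33.665): [(7.015, 32.3569) (0, 32.5505) (0, 4.6808) (24, 17.6038) (24, 24.4795)]  |A|=442.9304
6. ⊥bis P1·P5 via (5.675,33.975): [(7.015, 32.3569) (0, 32.5505) (0, 4.6808) (24, 17.6038) (24, 24.4795)]  |A|=442.9304
7. ⊥bis P1·P6 via (7.21,15.55): [(7.015, 32.3569) (0, 32.5505) (0, 16.4408) (17.764, 14.246) (24, 17.6038) (24, 24.4795)]  |A|=338.4775
8. ⊥bis P1·P7 via (5.795,14.28): [(7.015, 32.3569) (0, 32.5505) (0, 16.4408) (17.764, 14.246) (24, 17.6038) (24, 24.4795)]  |A|=338.4775
9. ⊥bis P1·P8 via (14.035,32.885): [(7.015, 32.3569) (0, 32.5505) (0, 16.4408) (17.764, 14.246) (24, 17.6038) (24, 24.4795)]  |A|=338.4775
10. ⊥bis P1·P9 via (10.92,28.545): [(0.7783, 32.529) (0, 32.5505) (0, 16.4408) (17.764, 14.246) (24, 17.6038) (24, 23.4067)]  |A|=302.9188
11. canonical 6-gon: [(0.7783, 32.529) (0, 32.5505) (0, 16.4408) (17.764, 14.246) (24, 17.6038) (24, 23.4067)]
12. shoelace: 302.9188

Area of P1's cell: 302.9188 (6 vertices)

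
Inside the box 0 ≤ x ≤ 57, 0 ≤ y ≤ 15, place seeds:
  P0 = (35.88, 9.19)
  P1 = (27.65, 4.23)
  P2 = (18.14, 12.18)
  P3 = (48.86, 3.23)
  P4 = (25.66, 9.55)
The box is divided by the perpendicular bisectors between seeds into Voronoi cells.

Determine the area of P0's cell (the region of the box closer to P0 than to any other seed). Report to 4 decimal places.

Area of P0's cell: 161.2784

1. box [0,57]×[0,15]: [(0, 0) (57, 0) (57, 15) (0, 15)]
2. ⊥bis P0·P1 via (31.765,6.71): [(35.8089, 0) (57, 0) (57, 15) (26.7688, 15)]  |A|=385.6667
3. ⊥bis P0·P2 via (27.01,10.685): [(27.5256, 13.7443) (35.8089, 0) (57, 0) (57, 15) (27.7373, 15)]  |A|=385.0586
4. ⊥bis P0·P3 via (42.37,6.21): [(27.5256, 13.7443) (35.8089, 0) (39.5186, 0) (46.4061, 15) (27.7373, 15)]  |A|=174.4935
5. ⊥bis P0·P4 via (30.77,9.37): [(30.7364, 8.4167) (35.8089, 0) (39.5186, 0) (46.4061, 15) (30.9683, 15)]  |A|=161.2784
6. canonical 5-gon: [(30.7364, 8.4167) (35.8089, 0) (39.5186, 0) (46.4061, 15) (30.9683, 15)]
7. shoelace: 161.2784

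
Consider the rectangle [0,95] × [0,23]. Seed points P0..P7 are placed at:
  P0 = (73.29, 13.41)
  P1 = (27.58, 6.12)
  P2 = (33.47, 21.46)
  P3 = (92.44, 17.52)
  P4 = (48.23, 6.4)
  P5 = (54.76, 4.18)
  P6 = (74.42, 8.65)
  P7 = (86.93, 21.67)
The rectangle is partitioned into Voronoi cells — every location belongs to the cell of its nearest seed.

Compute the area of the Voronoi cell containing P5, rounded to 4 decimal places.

1. box [0,95]×[0,23]: [(0, 0) (95, 0) (95, 23) (0, 23)]
2. ⊥bis P5·P0 via (64.025,8.795): [(0, 0) (68.4059, 0) (56.9493, 23) (0, 23)]  |A|=1441.585
3. ⊥bis P5·P1 via (41.17,5.15): [(40.8024, 0) (68.4059, 0) (56.9493, 23) (42.4441, 23)]  |A|=484.2505
4. ⊥bis P5·P2 via (44.115,12.82): [(41.4863, 9.5813) (40.8024, 0) (68.4059, 0) (56.9493, 23) (52.3776, 23)]  |A|=417.6029
5. ⊥bis P5·P3 via (73.6,10.85): [(41.4863, 9.5813) (40.8024, 0) (68.4059, 0) (56.9493, 23) (52.3776, 23)]  |A|=417.6029
6. ⊥bis P5·P4 via (51.495,5.29): [(49.6966, 0) (68.4059, 0) (57.286, 22.324)]  |A|=208.8337
7. ⊥bis P5·P6 via (64.59,6.415): [(49.6966, 0) (66.0485, 0) (64.0689, 8.7068) (57.286, 22.324)]  |A|=198.5712
8. ⊥bis P5·P7 via (70.845,12.925): [(49.6966, 0) (66.0485, 0) (64.0689, 8.7068) (57.286, 22.324)]  |A|=198.5712
9. canonical 4-gon: [(49.6966, 0) (66.0485, 0) (64.0689, 8.7068) (57.286, 22.324)]
10. shoelace: 198.5712

Area of P5's cell: 198.5712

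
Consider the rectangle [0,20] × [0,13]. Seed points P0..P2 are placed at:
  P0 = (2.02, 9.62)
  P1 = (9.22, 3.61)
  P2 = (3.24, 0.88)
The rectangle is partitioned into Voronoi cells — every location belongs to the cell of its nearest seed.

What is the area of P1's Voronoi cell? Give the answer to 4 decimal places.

1. box [0,20]×[0,13]: [(0, 0) (20, 0) (20, 13) (0, 13)]
2. ⊥bis P1·P0 via (5.62,6.615): [(0.0983, 0) (20, 0) (20, 13) (10.9497, 13)]  |A|=188.1879
3. ⊥bis P1·P2 via (6.23,2.245): [(4.7247, 5.5424) (7.2549, 0) (20, 0) (20, 13) (10.9497, 13)]  |A|=168.3556
4. canonical 5-gon: [(4.7247, 5.5424) (7.2549, 0) (20, 0) (20, 13) (10.9497, 13)]
5. shoelace: 168.3556

Area of P1's cell: 168.3556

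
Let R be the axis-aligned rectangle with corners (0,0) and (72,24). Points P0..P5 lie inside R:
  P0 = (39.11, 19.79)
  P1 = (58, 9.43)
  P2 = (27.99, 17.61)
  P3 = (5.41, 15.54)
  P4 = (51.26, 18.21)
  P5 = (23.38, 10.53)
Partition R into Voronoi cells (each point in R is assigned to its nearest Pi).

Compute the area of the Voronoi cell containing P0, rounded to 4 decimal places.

1. box [0,72]×[0,24]: [(0, 0) (72, 0) (72, 24) (0, 24)]
2. ⊥bis P0·P1 via (48.555,14.61): [(0, 0) (40.5423, 0) (53.7048, 24) (0, 24)]  |A|=1130.9658
3. ⊥bis P0·P2 via (33.55,18.7): [(37.216, 0) (40.5423, 0) (53.7048, 24) (32.511, 24)]  |A|=294.2421
4. ⊥bis P0·P3 via (22.26,17.665): [(37.216, 0) (40.5423, 0) (53.7048, 24) (32.511, 24)]  |A|=294.2421
5. ⊥bis P0·P4 via (45.185,19): [(37.216, 0) (40.5423, 0) (43.3893, 5.191) (45.8352, 24) (32.511, 24)]  |A|=220.2322
6. ⊥bis P0·P5 via (31.245,15.16): [(35.7414, 7.522) (40.1695, 0) (40.5423, 0) (43.3893, 5.191) (45.8352, 24) (32.511, 24)]  |A|=209.1243
7. canonical 6-gon: [(35.7414, 7.522) (40.1695, 0) (40.5423, 0) (43.3893, 5.191) (45.8352, 24) (32.511, 24)]
8. shoelace: 209.1243

Area of P0's cell: 209.1243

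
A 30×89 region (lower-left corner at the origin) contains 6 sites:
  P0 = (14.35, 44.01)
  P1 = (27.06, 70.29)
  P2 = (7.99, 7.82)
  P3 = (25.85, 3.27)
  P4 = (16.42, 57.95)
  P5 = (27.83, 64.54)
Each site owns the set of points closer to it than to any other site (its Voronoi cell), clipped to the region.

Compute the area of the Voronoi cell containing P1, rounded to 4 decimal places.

1. box [0,30]×[0,89]: [(0, 0) (30, 0) (30, 89) (0, 89)]
2. ⊥bis P1·P0 via (20.705,57.15): [(0, 67.1637) (30, 52.6546) (30, 89) (0, 89)]  |A|=872.7254
3. ⊥bis P1·P2 via (17.525,39.055): [(0, 67.1637) (30, 52.6546) (30, 89) (0, 89)]  |A|=872.7254
4. ⊥bis P1·P3 via (26.455,36.78): [(0, 67.1637) (30, 52.6546) (30, 89) (0, 89)]  |A|=872.7254
5. ⊥bis P1·P4 via (21.74,64.12): [(0, 82.865) (30, 56.9979) (30, 89) (0, 89)]  |A|=572.0558
6. ⊥bis P1·P5 via (27.445,67.415): [(0, 82.865) (19.1992, 66.3108) (30, 67.7571) (30, 89) (0, 89)]  |A|=513.9516
7. canonical 5-gon: [(0, 82.865) (19.1992, 66.3108) (30, 67.7571) (30, 89) (0, 89)]
8. shoelace: 513.9516

Area of P1's cell: 513.9516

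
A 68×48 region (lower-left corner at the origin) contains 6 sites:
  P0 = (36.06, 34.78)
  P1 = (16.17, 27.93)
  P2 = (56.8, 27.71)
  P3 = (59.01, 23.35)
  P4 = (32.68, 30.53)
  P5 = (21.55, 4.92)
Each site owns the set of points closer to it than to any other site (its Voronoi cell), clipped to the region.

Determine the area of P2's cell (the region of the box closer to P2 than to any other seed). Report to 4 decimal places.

Area of P2's cell: 466.2275

1. box [0,68]×[0,48]: [(0, 0) (68, 0) (68, 48) (0, 48)]
2. ⊥bis P2·P0 via (46.43,31.245): [(35.779, 0) (68, 0) (68, 48) (52.1416, 48)]  |A|=1153.9069
3. ⊥bis P2·P1 via (36.485,27.82): [(36.3433, 1.6555) (36.3344, 0) (68, 0) (68, 48) (52.1416, 48)]  |A|=1153.4472
4. ⊥bis P2·P3 via (57.905,25.53): [(41.678, 17.3048) (68, 30.647) (68, 48) (52.1416, 48)]  |A|=471.7722
5. ⊥bis P2·P4 via (44.74,29.12): [(44.2359, 24.8087) (43.4645, 18.2104) (68, 30.647) (68, 48) (52.1416, 48)]  |A|=466.2275
6. ⊥bis P2·P5 via (39.175,16.315): [(44.2359, 24.8087) (43.4645, 18.2104) (68, 30.647) (68, 48) (52.1416, 48)]  |A|=466.2275
7. canonical 5-gon: [(44.2359, 24.8087) (43.4645, 18.2104) (68, 30.647) (68, 48) (52.1416, 48)]
8. shoelace: 466.2275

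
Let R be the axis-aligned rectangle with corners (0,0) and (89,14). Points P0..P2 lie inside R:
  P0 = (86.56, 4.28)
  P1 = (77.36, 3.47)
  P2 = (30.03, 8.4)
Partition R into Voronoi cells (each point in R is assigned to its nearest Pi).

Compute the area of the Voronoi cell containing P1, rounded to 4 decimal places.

Area of P1's cell: 390.3050

1. box [0,89]×[0,14]: [(0, 0) (89, 0) (89, 14) (0, 14)]
2. ⊥bis P1·P0 via (81.96,3.875): [(0, 0) (82.3012, 0) (81.0686, 14) (0, 14)]  |A|=1143.5881
3. ⊥bis P1·P2 via (53.695,5.935): [(53.0768, 0) (82.3012, 0) (81.0686, 14) (54.5351, 14)]  |A|=390.305
4. canonical 4-gon: [(53.0768, 0) (82.3012, 0) (81.0686, 14) (54.5351, 14)]
5. shoelace: 390.305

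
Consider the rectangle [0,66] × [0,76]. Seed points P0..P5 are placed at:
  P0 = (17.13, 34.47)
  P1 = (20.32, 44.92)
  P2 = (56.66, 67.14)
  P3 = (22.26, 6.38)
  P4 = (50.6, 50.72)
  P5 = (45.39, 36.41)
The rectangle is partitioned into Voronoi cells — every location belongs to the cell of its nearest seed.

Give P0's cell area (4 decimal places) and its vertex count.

1. box [0,66]×[0,76]: [(0, 0) (66, 0) (66, 76) (0, 76)]
2. ⊥bis P0·P1 via (18.725,39.695): [(0, 45.4111) (0, 0) (66, 0) (66, 25.2637)]  |A|=2332.2663
3. ⊥bis P0·P2 via (36.895,50.805): [(55.3059, 28.5282) (0, 45.4111) (0, 0) (66, 0) (66, 15.5886)]  |A|=2280.5331
4. ⊥bis P0·P3 via (19.695,20.425): [(56.4546, 27.1383) (55.3059, 28.5282) (0, 45.4111) (0, 16.8282)]  |A|=835.556
5. ⊥bis P0·P4 via (33.865,42.595): [(42.598, 24.6077) (38.1523, 33.7646) (0, 45.4111) (0, 16.8282)]  |A|=757.5759
6. ⊥bis P0·P5 via (31.26,35.44): [(32.1348, 22.6968) (31.23, 35.8777) (0, 45.4111) (0, 16.8282)]  |A|=660.7584
7. canonical 4-gon: [(32.1348, 22.6968) (31.23, 35.8777) (0, 45.4111) (0, 16.8282)]
8. shoelace: 660.7584

Area of P0's cell: 660.7584 (4 vertices)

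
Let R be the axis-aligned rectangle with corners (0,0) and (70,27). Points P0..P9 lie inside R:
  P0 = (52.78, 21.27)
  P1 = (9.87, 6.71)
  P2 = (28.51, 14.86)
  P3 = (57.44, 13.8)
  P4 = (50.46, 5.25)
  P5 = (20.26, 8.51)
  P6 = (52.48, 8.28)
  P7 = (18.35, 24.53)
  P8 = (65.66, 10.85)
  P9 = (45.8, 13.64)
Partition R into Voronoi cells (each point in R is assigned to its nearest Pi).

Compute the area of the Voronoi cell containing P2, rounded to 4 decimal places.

Area of P2's cell: 287.6537

1. box [0,70]×[0,27]: [(0, 0) (70, 0) (70, 27) (0, 27)]
2. ⊥bis P2·P0 via (40.645,18.065): [(0, 0) (45.4162, 0) (38.2852, 27) (0, 27)]  |A|=1129.9681
3. ⊥bis P2·P1 via (19.19,10.785): [(23.9055, 0) (45.4162, 0) (38.2852, 27) (12.1003, 27)]  |A|=643.8894
4. ⊥bis P2·P3 via (42.975,14.33): [(23.9055, 0) (42.4499, 0) (42.8113, 9.8627) (38.2852, 27) (12.1003, 27)]  |A|=629.2618
5. ⊥bis P2·P4 via (39.485,10.055): [(23.9055, 0) (35.0828, 0) (41.5281, 14.7215) (38.2852, 27) (12.1003, 27)]  |A|=567.8278
6. ⊥bis P2·P5 via (24.385,11.685): [(33.3789, 0) (35.0828, 0) (41.5281, 14.7215) (38.2852, 27) (12.5971, 27)]  |A|=433.2306
7. ⊥bis P2·P6 via (40.495,11.57): [(33.3789, 0) (35.0828, 0) (41.0778, 13.6931) (41.4457, 15.0333) (38.2852, 27) (12.5971, 27)]  |A|=433.118
8. ⊥bis P2·P7 via (23.43,19.695): [(20.5493, 16.6684) (33.3789, 0) (35.0828, 0) (41.0778, 13.6931) (41.4457, 15.0333) (38.2852, 27) (30.3827, 27)]  |A|=341.2408
9. ⊥bis P2·P8 via (47.085,12.855): [(20.5493, 16.6684) (33.3789, 0) (35.0828, 0) (41.0778, 13.6931) (41.4457, 15.0333) (38.2852, 27) (30.3827, 27)]  |A|=341.2408
10. ⊥bis P2·P9 via (37.155,14.25): [(20.5493, 16.6684) (33.3789, 0) (35.0828, 0) (36.3545, 2.9046) (38.0547, 27) (30.3827, 27)]  |A|=287.6537
11. canonical 6-gon: [(20.5493, 16.6684) (33.3789, 0) (35.0828, 0) (36.3545, 2.9046) (38.0547, 27) (30.3827, 27)]
12. shoelace: 287.6537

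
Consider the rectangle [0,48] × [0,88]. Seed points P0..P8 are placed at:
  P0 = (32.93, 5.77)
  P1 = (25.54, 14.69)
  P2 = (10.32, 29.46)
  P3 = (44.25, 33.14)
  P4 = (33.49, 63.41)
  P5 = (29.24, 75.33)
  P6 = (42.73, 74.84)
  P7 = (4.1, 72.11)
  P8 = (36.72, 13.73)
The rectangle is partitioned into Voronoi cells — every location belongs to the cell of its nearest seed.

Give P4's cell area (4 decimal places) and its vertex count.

Area of P4's cell: 625.3899 (6 vertices)

1. box [0,48]×[0,88]: [(0, 0) (48, 0) (48, 88) (0, 88)]
2. ⊥bis P4·P0 via (33.21,34.59): [(0, 34.9127) (48, 34.4463) (48, 88) (0, 88)]  |A|=2559.385
3. ⊥bis P4·P1 via (29.515,39.05): [(0, 43.8662) (48, 36.0337) (48, 88) (0, 88)]  |A|=2306.4037
4. ⊥bis P4·P2 via (21.905,46.435): [(0, 61.3846) (33.7349, 38.3614) (48, 36.0337) (48, 88) (0, 88)]  |A|=2010.9128
5. ⊥bis P4·P3 via (38.87,48.275): [(0, 61.3846) (25.9423, 43.6796) (48, 51.5204) (48, 88) (0, 88)]  |A|=1811.2489
6. ⊥bis P4·P5 via (31.365,69.37): [(3.0775, 59.2843) (25.9423, 43.6796) (48, 51.5204) (48, 75.3011)]  |A|=795.884
7. ⊥bis P4·P6 via (38.11,69.125): [(35.8353, 70.9639) (3.0775, 59.2843) (25.9423, 43.6796) (48, 51.5204) (48, 61.1299)]  |A|=709.69
8. ⊥bis P4·P7 via (18.795,67.76): [(35.8353, 70.9639) (17.8446, 64.5494) (14.0661, 51.7849) (25.9423, 43.6796) (48, 51.5204) (48, 61.1299)]  |A|=625.3899
9. ⊥bis P4·P8 via (35.105,38.57): [(35.8353, 70.9639) (17.8446, 64.5494) (14.0661, 51.7849) (25.9423, 43.6796) (48, 51.5204) (48, 61.1299)]  |A|=625.3899
10. canonical 6-gon: [(35.8353, 70.9639) (17.8446, 64.5494) (14.0661, 51.7849) (25.9423, 43.6796) (48, 51.5204) (48, 61.1299)]
11. shoelace: 625.3899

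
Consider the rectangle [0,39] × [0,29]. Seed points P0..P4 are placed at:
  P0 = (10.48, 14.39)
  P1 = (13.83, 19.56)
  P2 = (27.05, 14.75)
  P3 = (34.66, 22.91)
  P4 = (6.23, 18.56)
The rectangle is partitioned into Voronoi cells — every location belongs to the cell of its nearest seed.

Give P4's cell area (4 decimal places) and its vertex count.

Area of P4's cell: 153.3131 (4 vertices)

1. box [0,39]×[0,29]: [(0, 0) (39, 0) (39, 29) (0, 29)]
2. ⊥bis P4·P0 via (8.355,16.475): [(0, 7.9597) (20.6442, 29) (0, 29)]  |A|=217.1803
3. ⊥bis P4·P1 via (10.03,19.06): [(0, 7.9597) (10.1319, 18.2859) (8.7221, 29) (0, 29)]  |A|=153.3131
4. ⊥bis P4·P2 via (16.64,16.655): [(0, 7.9597) (10.1319, 18.2859) (8.7221, 29) (0, 29)]  |A|=153.3131
5. ⊥bis P4·P3 via (20.445,20.735): [(0, 7.9597) (10.1319, 18.2859) (8.7221, 29) (0, 29)]  |A|=153.3131
6. canonical 4-gon: [(0, 7.9597) (10.1319, 18.2859) (8.7221, 29) (0, 29)]
7. shoelace: 153.3131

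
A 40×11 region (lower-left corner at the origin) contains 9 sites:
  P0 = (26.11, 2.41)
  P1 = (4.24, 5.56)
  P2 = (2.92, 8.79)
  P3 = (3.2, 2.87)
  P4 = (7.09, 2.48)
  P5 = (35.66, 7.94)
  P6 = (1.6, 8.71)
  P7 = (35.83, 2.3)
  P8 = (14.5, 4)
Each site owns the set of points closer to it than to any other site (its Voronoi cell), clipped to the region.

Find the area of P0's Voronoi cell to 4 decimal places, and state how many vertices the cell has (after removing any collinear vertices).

1. box [0,40]×[0,11]: [(0, 0) (40, 0) (40, 11) (0, 11)]
2. ⊥bis P0·P1 via (15.175,3.985): [(14.601, 0) (40, 0) (40, 11) (16.1854, 11)]  |A|=270.6747
3. ⊥bis P0·P2 via (14.515,5.6): [(14.601, 0) (40, 0) (40, 11) (16.1854, 11)]  |A|=270.6747
4. ⊥bis P0·P3 via (14.655,2.64): [(14.6021, 0.0078) (14.602, 0) (40, 0) (40, 11) (16.1854, 11)]  |A|=270.6747
5. ⊥bis P0·P4 via (16.6,2.445): [(16.591, 0) (40, 0) (40, 11) (16.6315, 11)]  |A|=257.2763
6. ⊥bis P0·P5 via (30.885,5.175): [(16.591, 0) (33.8816, 0) (27.512, 11) (16.6315, 11)]  |A|=154.9412
7. ⊥bis P0·P6 via (13.855,5.56): [(16.591, 0) (33.8816, 0) (27.512, 11) (16.6315, 11)]  |A|=154.9412
8. ⊥bis P0·P7 via (30.97,2.355): [(16.591, 0) (30.9433, 0) (30.9997, 4.977) (27.512, 11) (16.6315, 11)]  |A|=147.6293
9. ⊥bis P0·P8 via (20.305,3.205): [(19.8661, 0) (30.9433, 0) (30.9997, 4.977) (27.512, 11) (21.3725, 11)]  |A|=103.5407
10. canonical 5-gon: [(19.8661, 0) (30.9433, 0) (30.9997, 4.977) (27.512, 11) (21.3725, 11)]
11. shoelace: 103.5407

Area of P0's cell: 103.5407 (5 vertices)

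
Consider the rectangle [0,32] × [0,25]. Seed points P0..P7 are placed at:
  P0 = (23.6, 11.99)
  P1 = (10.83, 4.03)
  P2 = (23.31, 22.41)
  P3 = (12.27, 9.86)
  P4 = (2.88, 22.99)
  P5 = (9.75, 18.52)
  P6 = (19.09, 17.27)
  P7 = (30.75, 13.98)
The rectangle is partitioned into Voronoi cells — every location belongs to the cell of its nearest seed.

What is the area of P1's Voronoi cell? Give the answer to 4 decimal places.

1. box [0,32]×[0,25]: [(0, 0) (32, 0) (32, 25) (0, 25)]
2. ⊥bis P1·P0 via (17.215,8.01): [(0, 0) (22.2079, 0) (6.6245, 25) (0, 25)]  |A|=360.4055
3. ⊥bis P1·P2 via (17.07,13.22): [(0, 24.8105) (0, 0) (22.2079, 0) (11.6906, 16.8726)]  |A|=332.3778
4. ⊥bis P1·P3 via (11.55,6.945): [(0, 9.7978) (0, 0) (22.2079, 0) (19.0306, 5.0973)]  |A|=149.8295
5. ⊥bis P1·P4 via (6.855,13.51): [(0, 9.7978) (0, 0) (22.2079, 0) (19.0306, 5.0973)]  |A|=149.8295
6. ⊥bis P1·P5 via (10.29,11.275): [(0, 9.7978) (0, 0) (22.2079, 0) (19.0306, 5.0973)]  |A|=149.8295
7. ⊥bis P1·P6 via (14.96,10.65): [(0, 9.7978) (0, 0) (22.2079, 0) (19.0306, 5.0973)]  |A|=149.8295
8. ⊥bis P1·P7 via (20.79,9.005): [(0, 9.7978) (0, 0) (22.2079, 0) (19.0306, 5.0973)]  |A|=149.8295
9. canonical 4-gon: [(0, 9.7978) (0, 0) (22.2079, 0) (19.0306, 5.0973)]
10. shoelace: 149.8295

Area of P1's cell: 149.8295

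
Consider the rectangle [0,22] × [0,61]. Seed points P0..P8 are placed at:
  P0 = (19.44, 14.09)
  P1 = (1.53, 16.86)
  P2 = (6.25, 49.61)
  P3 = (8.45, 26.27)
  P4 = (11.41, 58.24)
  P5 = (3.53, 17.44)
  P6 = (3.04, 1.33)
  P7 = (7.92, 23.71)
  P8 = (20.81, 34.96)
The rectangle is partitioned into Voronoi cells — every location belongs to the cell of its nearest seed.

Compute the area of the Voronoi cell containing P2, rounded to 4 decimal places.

1. box [0,22]×[0,61]: [(0, 0) (22, 0) (22, 61) (0, 61)]
2. ⊥bis P2·P0 via (12.845,31.85): [(0, 27.0801) (22, 35.2496) (22, 61) (0, 61)]  |A|=656.3727
3. ⊥bis P2·P1 via (3.89,33.235): [(0, 33.7956) (13.0281, 31.918) (22, 35.2496) (22, 61) (0, 61)]  |A|=612.6276
4. ⊥bis P2·P3 via (7.35,37.94): [(0, 37.2472) (22, 39.3209) (22, 61) (0, 61)]  |A|=499.751
5. ⊥bis P2·P4 via (8.83,53.925): [(0, 59.2046) (0, 37.2472) (22, 39.3209) (22, 46.0505)]  |A|=315.5566
6. ⊥bis P2·P5 via (4.89,33.525): [(0, 59.2046) (0, 37.2472) (22, 39.3209) (22, 46.0505)]  |A|=315.5566
7. ⊥bis P2·P6 via (4.645,25.47): [(0, 59.2046) (0, 37.2472) (22, 39.3209) (22, 46.0505)]  |A|=315.5566
8. ⊥bis P2·P7 via (7.085,36.66): [(0, 59.2046) (0, 37.2472) (22, 39.3209) (22, 46.0505)]  |A|=315.5566
9. ⊥bis P2·P8 via (13.53,42.285): [(19.0772, 47.7981) (0, 59.2046) (0, 37.2472) (9.3476, 38.1283)]  |A|=250.3506
10. canonical 4-gon: [(19.0772, 47.7981) (0, 59.2046) (0, 37.2472) (9.3476, 38.1283)]
11. shoelace: 250.3506

Area of P2's cell: 250.3506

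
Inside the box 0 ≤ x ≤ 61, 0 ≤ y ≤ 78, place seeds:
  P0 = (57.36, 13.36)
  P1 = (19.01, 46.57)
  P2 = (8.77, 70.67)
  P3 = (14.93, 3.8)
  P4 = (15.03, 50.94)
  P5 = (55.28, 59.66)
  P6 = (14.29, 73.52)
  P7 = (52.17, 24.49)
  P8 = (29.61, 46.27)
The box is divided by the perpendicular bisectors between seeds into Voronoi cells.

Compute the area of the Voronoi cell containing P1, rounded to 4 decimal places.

1. box [0,61]×[0,78]: [(0, 0) (61, 0) (61, 78) (0, 78)]
2. ⊥bis P1·P0 via (38.185,29.965): [(0, 0) (12.2362, 0) (61, 56.3111) (61, 78) (0, 78)]  |A|=3385.0266
3. ⊥bis P1·P2 via (13.89,58.62): [(0, 52.7182) (0, 0) (12.2362, 0) (61, 56.3111) (61, 78) (59.5011, 78)]  |A|=2632.8785
4. ⊥bis P1·P3 via (16.97,25.185): [(0, 52.7182) (0, 26.8038) (32.7427, 23.6804) (61, 56.3111) (61, 78) (59.5011, 78)]  |A|=2049.1849
5. ⊥bis P1·P4 via (17.02,48.755): [(40.0615, 69.7402) (0, 33.2539) (0, 26.8038) (32.7427, 23.6804) (61, 56.3111) (61, 78) (59.5011, 78)]  |A|=1659.3014
6. ⊥bis P1·P5 via (37.145,53.115): [(33.3507, 63.6283) (0, 33.2539) (0, 26.8038) (32.7427, 23.6804) (43.3481, 35.9272)]  |A|=970.6178
7. ⊥bis P1·P6 via (16.65,60.045): [(33.5742, 63.0091) (32.4558, 62.8132) (0, 33.2539) (0, 26.8038) (32.7427, 23.6804) (43.3481, 35.9272)]  |A|=970.2497
8. ⊥bis P1·P7 via (35.59,35.53): [(40.7142, 43.2255) (33.5742, 63.0091) (32.4558, 62.8132) (0, 33.2539) (0, 26.8038) (28.001, 24.1327)]  |A|=867.2783
9. ⊥bis P1·P8 via (24.31,46.42): [(24.5707, 55.6319) (0, 33.2539) (0, 26.8038) (23.6909, 24.5439)]  |A|=448.4867
10. canonical 4-gon: [(24.5707, 55.6319) (0, 33.2539) (0, 26.8038) (23.6909, 24.5439)]
11. shoelace: 448.4867

Area of P1's cell: 448.4867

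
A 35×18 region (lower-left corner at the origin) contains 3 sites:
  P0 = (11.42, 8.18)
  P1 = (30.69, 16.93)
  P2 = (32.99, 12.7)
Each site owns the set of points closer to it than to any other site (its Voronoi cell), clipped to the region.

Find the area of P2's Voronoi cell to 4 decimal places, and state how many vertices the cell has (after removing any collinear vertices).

1. box [0,35]×[0,18]: [(0, 0) (35, 0) (35, 18) (0, 18)]
2. ⊥bis P2·P0 via (22.205,10.44): [(24.3927, 0) (35, 0) (35, 18) (20.6208, 18)]  |A|=224.8785
3. ⊥bis P2·P1 via (31.84,14.815): [(22.3675, 9.6645) (24.3927, 0) (35, 0) (35, 16.5332)]  |A|=155.6847
4. canonical 4-gon: [(22.3675, 9.6645) (24.3927, 0) (35, 0) (35, 16.5332)]
5. shoelace: 155.6847

Area of P2's cell: 155.6847 (4 vertices)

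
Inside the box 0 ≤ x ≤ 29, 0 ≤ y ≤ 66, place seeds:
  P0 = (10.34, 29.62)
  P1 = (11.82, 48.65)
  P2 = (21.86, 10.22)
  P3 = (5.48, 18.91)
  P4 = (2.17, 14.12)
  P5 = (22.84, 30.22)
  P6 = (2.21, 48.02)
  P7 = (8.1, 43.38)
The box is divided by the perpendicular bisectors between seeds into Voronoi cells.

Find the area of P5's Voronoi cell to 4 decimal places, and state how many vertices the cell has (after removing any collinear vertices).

Area of P5's cell: 277.8120 (5 vertices)

1. box [0,29]×[0,66]: [(0, 0) (29, 0) (29, 66) (0, 66)]
2. ⊥bis P5·P0 via (16.59,29.92): [(18.0262, 0) (29, 0) (29, 66) (14.8582, 66)]  |A|=828.8174
3. ⊥bis P5·P1 via (17.33,39.435): [(16.1667, 38.7394) (18.0262, 0) (29, 0) (29, 46.4129)]  |A|=510.3763
4. ⊥bis P5·P2 via (22.35,20.22): [(16.1667, 38.7394) (17.0431, 20.48) (29, 19.8941) (29, 46.4129)]  |A|=279.068
5. ⊥bis P5·P3 via (14.16,24.565): [(16.1667, 38.7394) (17.0431, 20.48) (29, 19.8941) (29, 46.4129)]  |A|=279.068
6. ⊥bis P5·P4 via (12.505,22.17): [(16.1667, 38.7394) (17.0431, 20.48) (29, 19.8941) (29, 46.4129)]  |A|=279.068
7. ⊥bis P5·P6 via (12.525,39.12): [(16.1667, 38.7394) (17.0431, 20.48) (29, 19.8941) (29, 46.4129)]  |A|=279.068
8. ⊥bis P5·P7 via (15.47,36.8): [(18.3866, 40.0668) (16.2195, 37.6394) (17.0431, 20.48) (29, 19.8941) (29, 46.4129)]  |A|=277.812
9. canonical 5-gon: [(18.3866, 40.0668) (16.2195, 37.6394) (17.0431, 20.48) (29, 19.8941) (29, 46.4129)]
10. shoelace: 277.812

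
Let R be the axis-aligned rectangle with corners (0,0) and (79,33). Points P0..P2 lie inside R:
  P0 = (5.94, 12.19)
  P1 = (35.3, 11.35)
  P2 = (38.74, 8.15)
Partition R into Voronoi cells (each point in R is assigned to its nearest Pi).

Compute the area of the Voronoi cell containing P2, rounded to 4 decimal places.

Area of P2's cell: 1178.1307

1. box [0,79]×[0,33]: [(0, 0) (79, 0) (79, 33) (0, 33)]
2. ⊥bis P2·P0 via (22.34,10.17): [(21.0874, 0) (79, 0) (79, 33) (25.152, 33)]  |A|=1844.0509
3. ⊥bis P2·P1 via (37.02,9.75): [(27.9502, 0) (79, 0) (79, 33) (58.6479, 33)]  |A|=1178.1307
4. canonical 4-gon: [(27.9502, 0) (79, 0) (79, 33) (58.6479, 33)]
5. shoelace: 1178.1307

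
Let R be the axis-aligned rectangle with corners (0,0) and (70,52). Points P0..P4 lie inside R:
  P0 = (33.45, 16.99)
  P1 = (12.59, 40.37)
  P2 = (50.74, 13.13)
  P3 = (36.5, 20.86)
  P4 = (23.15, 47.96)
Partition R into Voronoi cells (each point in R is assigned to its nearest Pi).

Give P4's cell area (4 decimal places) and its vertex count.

Area of P4's cell: 515.1708 (4 vertices)

1. box [0,70]×[0,52]: [(0, 0) (70, 0) (70, 52) (0, 52)]
2. ⊥bis P4·P0 via (28.3,32.475): [(0, 23.063) (70, 46.3436) (70, 52) (0, 52)]  |A|=1210.77
3. ⊥bis P4·P1 via (17.87,44.165): [(26.6634, 31.9307) (70, 46.3436) (70, 52) (12.2386, 52)]  |A|=702.1804
4. ⊥bis P4·P2 via (36.945,30.545): [(26.6634, 31.9307) (47.4011, 38.8277) (64.0301, 52) (12.2386, 52)]  |A|=598.9473
5. ⊥bis P4·P3 via (29.825,34.41): [(26.1741, 32.6115) (61.5598, 50.0432) (64.0301, 52) (12.2386, 52)]  |A|=515.1708
6. canonical 4-gon: [(26.1741, 32.6115) (61.5598, 50.0432) (64.0301, 52) (12.2386, 52)]
7. shoelace: 515.1708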